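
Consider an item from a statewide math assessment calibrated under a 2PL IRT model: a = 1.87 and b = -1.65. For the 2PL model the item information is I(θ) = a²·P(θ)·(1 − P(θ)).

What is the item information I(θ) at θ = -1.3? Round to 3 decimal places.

P = 1/(1+e^{-0.6545}) = 0.6580
P(1−P) = 0.6580 × 0.3420 = 0.2250
I = a² × P(1−P) = 1.87² × 0.2250 = 0.78690

0.787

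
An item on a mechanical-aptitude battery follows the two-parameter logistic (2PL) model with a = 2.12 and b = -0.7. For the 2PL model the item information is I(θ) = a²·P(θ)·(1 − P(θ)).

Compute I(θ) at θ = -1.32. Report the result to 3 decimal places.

P = 1/(1+e^{1.3144}) = 0.2118
P(1−P) = 0.2118 × 0.7882 = 0.1669
I = a² × P(1−P) = 2.12² × 0.1669 = 0.75017

0.750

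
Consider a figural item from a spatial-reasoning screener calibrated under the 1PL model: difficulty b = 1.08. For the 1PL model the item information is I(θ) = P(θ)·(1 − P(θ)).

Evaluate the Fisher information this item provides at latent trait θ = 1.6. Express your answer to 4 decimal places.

P = 1/(1+e^{-0.5200}) = 0.6271
P(1−P) = 0.6271 × 0.3729 = 0.2338
I = P(1−P) = 0.23383

0.2338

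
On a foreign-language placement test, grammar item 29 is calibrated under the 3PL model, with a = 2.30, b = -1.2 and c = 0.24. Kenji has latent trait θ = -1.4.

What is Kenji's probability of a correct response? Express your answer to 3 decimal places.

P(θ) = c + (1 − c) · 1 / (1 + exp(−a(θ − b)))
Exponent: 2.30 × (-1.4 − (-1.2)) = -0.4600
1/(1 + e^{0.4600}) = 0.3870
P = 0.24 + 0.76 × 0.3870 = 0.5341

0.534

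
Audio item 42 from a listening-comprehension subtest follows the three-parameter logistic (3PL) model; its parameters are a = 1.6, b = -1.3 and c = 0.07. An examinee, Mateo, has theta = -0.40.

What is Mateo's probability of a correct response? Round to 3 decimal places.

0.822

P(theta) = c + (1 − c) · 1 / (1 + exp(−a(theta − b)))
Exponent: 1.6 × (-0.40 − (-1.3)) = 1.4400
1/(1 + e^{-1.4400}) = 0.8085
P = 0.07 + 0.93 × 0.8085 = 0.8219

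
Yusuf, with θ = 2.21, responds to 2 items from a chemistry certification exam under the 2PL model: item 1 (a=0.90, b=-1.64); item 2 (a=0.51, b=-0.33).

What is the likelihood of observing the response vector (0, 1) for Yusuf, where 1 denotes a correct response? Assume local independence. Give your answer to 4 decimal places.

0.0238

P(θ) = 1 / (1 + exp(−a(θ − b)))
P_1 = 1/(1+e^{-3.4650}) = 0.9697
P_2 = 1/(1+e^{-1.2954}) = 0.7851
L = (1−P_1) × P_2 = 0.0303 × 0.7851 = 0.02381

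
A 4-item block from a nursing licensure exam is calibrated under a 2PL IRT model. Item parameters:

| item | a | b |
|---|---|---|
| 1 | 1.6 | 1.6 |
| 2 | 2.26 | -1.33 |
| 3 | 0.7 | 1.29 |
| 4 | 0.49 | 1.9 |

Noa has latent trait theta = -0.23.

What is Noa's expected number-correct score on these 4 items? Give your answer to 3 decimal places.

1.491

P(theta) = 1 / (1 + exp(−a(theta − b)))
P_1 = 1/(1+e^{2.9280}) = 0.0508
P_2 = 1/(1+e^{-2.4860}) = 0.9232
P_3 = 1/(1+e^{1.0640}) = 0.2565
P_4 = 1/(1+e^{1.0437}) = 0.2604
E[score] = 0.0508 + 0.9232 + 0.2565 + 0.2604 = 1.4909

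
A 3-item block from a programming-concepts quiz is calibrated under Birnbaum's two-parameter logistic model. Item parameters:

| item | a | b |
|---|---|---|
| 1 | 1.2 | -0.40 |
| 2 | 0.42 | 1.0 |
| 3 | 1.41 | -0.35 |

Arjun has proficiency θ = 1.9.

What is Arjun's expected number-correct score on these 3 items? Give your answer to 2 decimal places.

P(θ) = 1 / (1 + exp(−a(θ − b)))
P_1 = 1/(1+e^{-2.7600}) = 0.9405
P_2 = 1/(1+e^{-0.3780}) = 0.5934
P_3 = 1/(1+e^{-3.1725}) = 0.9598
E[score] = 0.9405 + 0.5934 + 0.9598 = 2.4937

2.49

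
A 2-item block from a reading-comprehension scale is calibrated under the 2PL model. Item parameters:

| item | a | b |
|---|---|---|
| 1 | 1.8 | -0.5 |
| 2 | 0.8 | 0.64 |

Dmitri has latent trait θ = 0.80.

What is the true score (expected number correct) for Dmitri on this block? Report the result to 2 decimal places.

P(θ) = 1 / (1 + exp(−a(θ − b)))
P_1 = 1/(1+e^{-2.3400}) = 0.9121
P_2 = 1/(1+e^{-0.1280}) = 0.5320
E[score] = 0.9121 + 0.5320 = 1.4441

1.44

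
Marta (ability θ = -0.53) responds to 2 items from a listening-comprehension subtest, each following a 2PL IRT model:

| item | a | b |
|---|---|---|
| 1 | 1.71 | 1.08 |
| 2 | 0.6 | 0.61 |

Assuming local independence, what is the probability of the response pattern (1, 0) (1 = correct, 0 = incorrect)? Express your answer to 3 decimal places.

P(θ) = 1 / (1 + exp(−a(θ − b)))
P_1 = 1/(1+e^{2.7531}) = 0.0599
P_2 = 1/(1+e^{0.6840}) = 0.3354
L = P_1 × (1−P_2) = 0.0599 × 0.6646 = 0.03982

0.040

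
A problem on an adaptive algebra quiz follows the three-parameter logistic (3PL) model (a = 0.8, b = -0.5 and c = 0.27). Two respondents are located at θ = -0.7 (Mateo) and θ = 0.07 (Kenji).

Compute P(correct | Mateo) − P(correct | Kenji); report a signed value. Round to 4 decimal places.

-0.1109

P(θ) = c + (1 − c) · 1 / (1 + exp(−a(θ − b)))
P(Mateo) = 0.6059  [exponent -0.1600]
P(Kenji) = 0.7168  [exponent 0.4560]
Difference = 0.6059 − 0.7168 = -0.1109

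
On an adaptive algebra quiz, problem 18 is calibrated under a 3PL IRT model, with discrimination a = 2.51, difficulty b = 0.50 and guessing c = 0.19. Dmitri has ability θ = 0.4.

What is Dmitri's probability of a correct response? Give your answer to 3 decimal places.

P(θ) = c + (1 − c) · 1 / (1 + exp(−a(θ − b)))
Exponent: 2.51 × (0.4 − 0.50) = -0.2510
1/(1 + e^{0.2510}) = 0.4376
P = 0.19 + 0.81 × 0.4376 = 0.5444

0.544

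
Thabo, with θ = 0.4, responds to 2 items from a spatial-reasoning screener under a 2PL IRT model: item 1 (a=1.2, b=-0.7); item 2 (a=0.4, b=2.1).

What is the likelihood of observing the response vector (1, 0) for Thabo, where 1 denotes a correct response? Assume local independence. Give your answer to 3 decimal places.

0.524

P(θ) = 1 / (1 + exp(−a(θ − b)))
P_1 = 1/(1+e^{-1.3200}) = 0.7892
P_2 = 1/(1+e^{0.6800}) = 0.3363
L = P_1 × (1−P_2) = 0.7892 × 0.6637 = 0.52381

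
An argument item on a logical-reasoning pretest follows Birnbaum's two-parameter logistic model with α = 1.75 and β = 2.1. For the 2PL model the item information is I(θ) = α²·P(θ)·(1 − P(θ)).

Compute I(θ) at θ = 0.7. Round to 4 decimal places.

P = 1/(1+e^{2.4500}) = 0.0794
P(1−P) = 0.0794 × 0.9206 = 0.0731
I = α² × P(1−P) = 1.75² × 0.0731 = 0.22395

0.2240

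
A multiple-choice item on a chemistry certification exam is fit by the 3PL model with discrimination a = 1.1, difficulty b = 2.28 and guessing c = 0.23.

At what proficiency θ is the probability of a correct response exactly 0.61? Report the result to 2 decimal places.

P(θ) = c + (1 − c) · 1 / (1 + exp(−a(θ − b)))
Remove guessing floor: (0.61 − 0.23)/(1 − 0.23) = 0.4935
logit = ln(0.4935/0.5065) = -0.0260
θ = b + logit/(a) = 2.28 + (-0.0260)/1.1000 = 2.2564

2.26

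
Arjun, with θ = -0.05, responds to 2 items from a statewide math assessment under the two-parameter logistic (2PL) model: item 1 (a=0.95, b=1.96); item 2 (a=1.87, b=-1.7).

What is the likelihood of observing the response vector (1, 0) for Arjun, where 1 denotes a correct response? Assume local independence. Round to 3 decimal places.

0.006

P(θ) = 1 / (1 + exp(−a(θ − b)))
P_1 = 1/(1+e^{1.9095}) = 0.1290
P_2 = 1/(1+e^{-3.0855}) = 0.9563
L = P_1 × (1−P_2) = 0.1290 × 0.0437 = 0.00564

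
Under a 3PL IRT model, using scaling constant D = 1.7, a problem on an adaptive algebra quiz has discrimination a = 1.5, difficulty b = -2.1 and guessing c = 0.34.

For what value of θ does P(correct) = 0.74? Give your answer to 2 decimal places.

P(θ) = c + (1 − c) · 1 / (1 + exp(−D·a(θ − b)))
Remove guessing floor: (0.74 − 0.34)/(1 − 0.34) = 0.6061
logit = ln(0.6061/0.3939) = 0.4308
θ = b + logit/(1.7·a) = -2.1 + 0.4308/2.5500 = -1.9311

-1.93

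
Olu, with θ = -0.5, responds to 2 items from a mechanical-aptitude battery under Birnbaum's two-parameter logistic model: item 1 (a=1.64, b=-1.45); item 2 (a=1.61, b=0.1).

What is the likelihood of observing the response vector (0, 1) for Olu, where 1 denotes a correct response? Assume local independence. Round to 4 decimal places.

0.0479

P(θ) = 1 / (1 + exp(−a(θ − b)))
P_1 = 1/(1+e^{-1.5580}) = 0.8261
P_2 = 1/(1+e^{0.9660}) = 0.2757
L = (1−P_1) × P_2 = 0.1739 × 0.2757 = 0.04795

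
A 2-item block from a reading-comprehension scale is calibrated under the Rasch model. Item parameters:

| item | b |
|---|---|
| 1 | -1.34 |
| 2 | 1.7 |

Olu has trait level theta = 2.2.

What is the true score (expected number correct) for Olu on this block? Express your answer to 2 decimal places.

1.59

P(theta) = 1 / (1 + exp(−(theta − b)))
P_1 = 1/(1+e^{-3.5400}) = 0.9718
P_2 = 1/(1+e^{-0.5000}) = 0.6225
E[score] = 0.9718 + 0.6225 = 1.5943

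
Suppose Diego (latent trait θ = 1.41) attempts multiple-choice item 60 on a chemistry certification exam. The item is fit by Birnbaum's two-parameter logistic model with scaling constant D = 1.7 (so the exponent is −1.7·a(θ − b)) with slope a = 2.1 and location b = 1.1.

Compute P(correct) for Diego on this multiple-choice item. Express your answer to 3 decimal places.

P(θ) = 1 / (1 + exp(−D·a(θ − b)))
Exponent: 1.7 × 2.1 × (1.41 − 1.1) = 1.1067
1/(1 + e^{-1.1067}) = 0.7515
P = 0.7515

0.752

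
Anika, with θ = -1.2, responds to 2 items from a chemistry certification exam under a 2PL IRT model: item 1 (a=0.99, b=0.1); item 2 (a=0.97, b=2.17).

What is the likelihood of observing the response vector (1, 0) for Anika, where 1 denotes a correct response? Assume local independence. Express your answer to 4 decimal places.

P(θ) = 1 / (1 + exp(−a(θ − b)))
P_1 = 1/(1+e^{1.2870}) = 0.2164
P_2 = 1/(1+e^{3.2689}) = 0.0367
L = P_1 × (1−P_2) = 0.2164 × 0.9633 = 0.20843

0.2084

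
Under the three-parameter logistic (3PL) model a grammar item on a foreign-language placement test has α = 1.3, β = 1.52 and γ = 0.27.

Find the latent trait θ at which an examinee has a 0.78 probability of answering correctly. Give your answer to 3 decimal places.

2.167

P(θ) = γ + (1 − γ) · 1 / (1 + exp(−α(θ − β)))
Remove guessing floor: (0.78 − 0.27)/(1 − 0.27) = 0.6986
logit = ln(0.6986/0.3014) = 0.8408
θ = β + logit/(α) = 1.52 + 0.8408/1.3000 = 2.1668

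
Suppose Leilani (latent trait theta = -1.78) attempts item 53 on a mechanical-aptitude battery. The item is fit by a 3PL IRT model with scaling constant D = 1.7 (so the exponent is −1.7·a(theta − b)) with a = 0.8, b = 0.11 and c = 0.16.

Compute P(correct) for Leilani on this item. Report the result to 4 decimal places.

P(theta) = c + (1 − c) · 1 / (1 + exp(−D·a(theta − b)))
Exponent: 1.7 × 0.8 × (-1.78 − 0.11) = -2.5704
1/(1 + e^{2.5704}) = 0.0711
P = 0.16 + 0.84 × 0.0711 = 0.2197

0.2197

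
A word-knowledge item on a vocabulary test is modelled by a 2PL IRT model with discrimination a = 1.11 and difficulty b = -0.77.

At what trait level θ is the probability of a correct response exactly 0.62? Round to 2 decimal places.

-0.33

P(θ) = 1 / (1 + exp(−a(θ − b)))
logit = ln(0.6200/0.3800) = 0.4895
θ = b + logit/(a) = -0.77 + 0.4895/1.1100 = -0.3290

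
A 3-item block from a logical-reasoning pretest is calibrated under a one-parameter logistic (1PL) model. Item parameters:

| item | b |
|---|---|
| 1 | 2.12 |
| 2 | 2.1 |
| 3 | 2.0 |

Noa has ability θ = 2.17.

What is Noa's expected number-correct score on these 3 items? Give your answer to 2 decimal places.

1.57

P(θ) = 1 / (1 + exp(−(θ − b)))
P_1 = 1/(1+e^{-0.0500}) = 0.5125
P_2 = 1/(1+e^{-0.0700}) = 0.5175
P_3 = 1/(1+e^{-0.1700}) = 0.5424
E[score] = 0.5125 + 0.5175 + 0.5424 = 1.5724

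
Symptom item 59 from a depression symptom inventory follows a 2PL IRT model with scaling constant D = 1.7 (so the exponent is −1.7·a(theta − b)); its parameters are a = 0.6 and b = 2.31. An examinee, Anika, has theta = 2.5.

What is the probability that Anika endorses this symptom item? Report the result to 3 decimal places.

0.548

P(theta) = 1 / (1 + exp(−D·a(theta − b)))
Exponent: 1.7 × 0.6 × (2.5 − 2.31) = 0.1938
1/(1 + e^{-0.1938}) = 0.5483
P = 0.5483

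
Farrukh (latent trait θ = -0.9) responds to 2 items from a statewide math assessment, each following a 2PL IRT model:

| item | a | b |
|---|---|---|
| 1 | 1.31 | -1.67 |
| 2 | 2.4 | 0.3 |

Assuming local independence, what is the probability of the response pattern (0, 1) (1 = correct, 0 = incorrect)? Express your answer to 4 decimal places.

P(θ) = 1 / (1 + exp(−a(θ − b)))
P_1 = 1/(1+e^{-1.0087}) = 0.7328
P_2 = 1/(1+e^{2.8800}) = 0.0532
L = (1−P_1) × P_2 = 0.2672 × 0.0532 = 0.01420

0.0142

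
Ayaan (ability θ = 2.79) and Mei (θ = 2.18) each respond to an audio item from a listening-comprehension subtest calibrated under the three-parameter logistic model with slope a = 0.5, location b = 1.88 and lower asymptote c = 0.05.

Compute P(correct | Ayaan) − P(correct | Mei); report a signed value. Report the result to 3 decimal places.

P(θ) = c + (1 − c) · 1 / (1 + exp(−a(θ − b)))
P(Ayaan) = 0.6312  [exponent 0.4550]
P(Mei) = 0.5606  [exponent 0.1500]
Difference = 0.6312 − 0.5606 = 0.0707

0.071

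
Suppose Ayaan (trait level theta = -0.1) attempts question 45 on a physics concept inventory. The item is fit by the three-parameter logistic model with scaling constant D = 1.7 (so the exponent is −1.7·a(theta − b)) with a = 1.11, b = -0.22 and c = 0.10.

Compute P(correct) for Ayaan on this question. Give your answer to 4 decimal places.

P(theta) = c + (1 − c) · 1 / (1 + exp(−D·a(theta − b)))
Exponent: 1.7 × 1.11 × (-0.1 − (-0.22)) = 0.2264
1/(1 + e^{-0.2264}) = 0.5564
P = 0.10 + 0.90 × 0.5564 = 0.6007

0.6007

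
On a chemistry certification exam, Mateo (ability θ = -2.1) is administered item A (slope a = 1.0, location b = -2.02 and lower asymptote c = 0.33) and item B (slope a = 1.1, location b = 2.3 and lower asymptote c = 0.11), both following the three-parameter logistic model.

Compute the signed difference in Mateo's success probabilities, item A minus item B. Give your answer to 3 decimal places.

0.535

P(θ) = c + (1 − c) · 1 / (1 + exp(−a(θ − b)))
P_A = 0.6516
P_B = 0.1170
P_A − P_B = 0.5346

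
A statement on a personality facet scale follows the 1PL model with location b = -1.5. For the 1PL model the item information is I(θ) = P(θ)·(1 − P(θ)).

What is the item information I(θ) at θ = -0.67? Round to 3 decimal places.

0.211

P = 1/(1+e^{-0.8300}) = 0.6964
P(1−P) = 0.6964 × 0.3036 = 0.2114
I = P(1−P) = 0.21144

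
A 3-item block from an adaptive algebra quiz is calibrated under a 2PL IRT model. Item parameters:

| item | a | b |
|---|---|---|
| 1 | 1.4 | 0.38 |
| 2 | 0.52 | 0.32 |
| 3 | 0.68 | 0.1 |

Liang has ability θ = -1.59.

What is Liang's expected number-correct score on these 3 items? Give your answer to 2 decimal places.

P(θ) = 1 / (1 + exp(−a(θ − b)))
P_1 = 1/(1+e^{2.7580}) = 0.0596
P_2 = 1/(1+e^{0.9932}) = 0.2703
P_3 = 1/(1+e^{1.1492}) = 0.2406
E[score] = 0.0596 + 0.2703 + 0.2406 = 0.5706

0.57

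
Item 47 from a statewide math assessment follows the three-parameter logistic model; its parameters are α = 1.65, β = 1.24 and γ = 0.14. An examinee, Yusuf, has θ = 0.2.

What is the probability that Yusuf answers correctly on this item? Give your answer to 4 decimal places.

0.2711

P(θ) = γ + (1 − γ) · 1 / (1 + exp(−α(θ − β)))
Exponent: 1.65 × (0.2 − 1.24) = -1.7160
1/(1 + e^{1.7160}) = 0.1524
P = 0.14 + 0.86 × 0.1524 = 0.2711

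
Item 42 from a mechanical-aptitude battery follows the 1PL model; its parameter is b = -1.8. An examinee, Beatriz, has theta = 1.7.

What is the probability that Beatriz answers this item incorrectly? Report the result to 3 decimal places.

0.029

P(theta) = 1 / (1 + exp(−(theta − b)))
Exponent: (1.7 − (-1.8)) = 3.5000
1/(1 + e^{-3.5000}) = 0.9707
P = 0.9707
P(incorrect) = 1 − 0.9707 = 0.0293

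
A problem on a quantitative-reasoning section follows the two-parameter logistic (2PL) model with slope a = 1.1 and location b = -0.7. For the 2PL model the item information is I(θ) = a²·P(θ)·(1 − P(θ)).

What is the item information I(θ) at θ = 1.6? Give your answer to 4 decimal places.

P = 1/(1+e^{-2.5300}) = 0.9262
P(1−P) = 0.9262 × 0.0738 = 0.0683
I = a² × P(1−P) = 1.1² × 0.0683 = 0.08269

0.0827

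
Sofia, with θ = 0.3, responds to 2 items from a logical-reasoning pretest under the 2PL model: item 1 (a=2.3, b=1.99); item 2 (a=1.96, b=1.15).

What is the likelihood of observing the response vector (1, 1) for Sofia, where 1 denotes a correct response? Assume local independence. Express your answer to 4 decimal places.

P(θ) = 1 / (1 + exp(−a(θ − b)))
P_1 = 1/(1+e^{3.8870}) = 0.0201
P_2 = 1/(1+e^{1.6660}) = 0.1590
L = P_1 × P_2 = 0.0201 × 0.1590 = 0.00319

0.0032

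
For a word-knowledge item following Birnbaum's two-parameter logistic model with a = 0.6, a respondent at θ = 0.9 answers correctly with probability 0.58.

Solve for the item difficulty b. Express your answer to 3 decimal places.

P(θ) = 1 / (1 + exp(−a(θ − b)))
logit(0.58) = ln(0.58/0.42) = 0.3228
b = θ − logit/(a) = 0.9 − 0.3228/0.6000 = 0.3620

0.362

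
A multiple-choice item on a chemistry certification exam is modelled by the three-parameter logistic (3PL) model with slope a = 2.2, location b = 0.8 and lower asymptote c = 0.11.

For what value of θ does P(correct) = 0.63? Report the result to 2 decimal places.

0.95

P(θ) = c + (1 − c) · 1 / (1 + exp(−a(θ − b)))
Remove guessing floor: (0.63 − 0.11)/(1 − 0.11) = 0.5843
logit = ln(0.5843/0.4157) = 0.3403
θ = b + logit/(a) = 0.8 + 0.3403/2.2000 = 0.9547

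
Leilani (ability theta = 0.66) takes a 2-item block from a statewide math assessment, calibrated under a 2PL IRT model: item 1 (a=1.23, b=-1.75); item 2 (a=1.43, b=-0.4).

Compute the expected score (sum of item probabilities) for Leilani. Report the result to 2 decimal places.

1.77

P(theta) = 1 / (1 + exp(−a(theta − b)))
P_1 = 1/(1+e^{-2.9643}) = 0.9509
P_2 = 1/(1+e^{-1.5158}) = 0.8199
E[score] = 0.9509 + 0.8199 = 1.7709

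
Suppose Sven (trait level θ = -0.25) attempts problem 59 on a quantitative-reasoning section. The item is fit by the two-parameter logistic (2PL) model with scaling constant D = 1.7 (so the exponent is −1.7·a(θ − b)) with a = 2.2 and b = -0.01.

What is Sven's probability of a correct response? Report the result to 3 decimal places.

0.290

P(θ) = 1 / (1 + exp(−D·a(θ − b)))
Exponent: 1.7 × 2.2 × (-0.25 − (-0.01)) = -0.8976
1/(1 + e^{0.8976}) = 0.2895
P = 0.2895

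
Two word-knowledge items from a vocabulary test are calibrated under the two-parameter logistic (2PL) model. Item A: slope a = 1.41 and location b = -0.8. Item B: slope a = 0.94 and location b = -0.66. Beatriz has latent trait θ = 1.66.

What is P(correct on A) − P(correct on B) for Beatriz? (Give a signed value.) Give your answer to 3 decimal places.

P(θ) = 1 / (1 + exp(−a(θ − b)))
P_A = 0.9698
P_B = 0.8985
P_A − P_B = 0.0713

0.071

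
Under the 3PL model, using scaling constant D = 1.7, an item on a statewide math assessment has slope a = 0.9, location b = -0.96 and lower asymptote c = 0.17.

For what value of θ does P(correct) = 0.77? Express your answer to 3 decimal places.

P(θ) = c + (1 − c) · 1 / (1 + exp(−D·a(θ − b)))
Remove guessing floor: (0.77 − 0.17)/(1 − 0.17) = 0.7229
logit = ln(0.7229/0.2771) = 0.9589
θ = b + logit/(1.7·a) = -0.96 + 0.9589/1.5300 = -0.3333

-0.333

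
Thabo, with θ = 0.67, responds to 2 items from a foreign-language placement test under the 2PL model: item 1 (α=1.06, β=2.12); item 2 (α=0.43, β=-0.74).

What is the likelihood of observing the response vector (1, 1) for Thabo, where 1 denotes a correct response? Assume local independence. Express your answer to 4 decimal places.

P(θ) = 1 / (1 + exp(−α(θ − β)))
P_1 = 1/(1+e^{1.5370}) = 0.1770
P_2 = 1/(1+e^{-0.6063}) = 0.6471
L = P_1 × P_2 = 0.1770 × 0.6471 = 0.11452

0.1145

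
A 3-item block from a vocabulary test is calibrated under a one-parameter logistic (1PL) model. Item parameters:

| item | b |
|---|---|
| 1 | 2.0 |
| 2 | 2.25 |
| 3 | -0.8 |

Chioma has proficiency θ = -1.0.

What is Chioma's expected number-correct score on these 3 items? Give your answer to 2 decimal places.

P(θ) = 1 / (1 + exp(−(θ − b)))
P_1 = 1/(1+e^{3.0000}) = 0.0474
P_2 = 1/(1+e^{3.2500}) = 0.0373
P_3 = 1/(1+e^{0.2000}) = 0.4502
E[score] = 0.0474 + 0.0373 + 0.4502 = 0.5349

0.53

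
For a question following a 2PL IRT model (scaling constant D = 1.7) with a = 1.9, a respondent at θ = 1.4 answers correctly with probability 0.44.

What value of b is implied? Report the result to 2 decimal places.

P(θ) = 1 / (1 + exp(−D·a(θ − b)))
logit(0.44) = ln(0.44/0.56) = -0.2412
b = θ − logit/(1.7·a) = 1.4 − (-0.2412)/3.2300 = 1.4747

1.47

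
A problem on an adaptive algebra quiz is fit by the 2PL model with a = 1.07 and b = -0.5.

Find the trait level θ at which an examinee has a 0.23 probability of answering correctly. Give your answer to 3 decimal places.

-1.629

P(θ) = 1 / (1 + exp(−a(θ − b)))
logit = ln(0.2300/0.7700) = -1.2083
θ = b + logit/(a) = -0.5 + (-1.2083)/1.0700 = -1.6293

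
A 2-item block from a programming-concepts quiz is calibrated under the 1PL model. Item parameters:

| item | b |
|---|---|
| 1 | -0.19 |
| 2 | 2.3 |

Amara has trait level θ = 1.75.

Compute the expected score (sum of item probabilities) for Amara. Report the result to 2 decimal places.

1.24

P(θ) = 1 / (1 + exp(−(θ − b)))
P_1 = 1/(1+e^{-1.9400}) = 0.8744
P_2 = 1/(1+e^{0.5500}) = 0.3659
E[score] = 0.8744 + 0.3659 = 1.2402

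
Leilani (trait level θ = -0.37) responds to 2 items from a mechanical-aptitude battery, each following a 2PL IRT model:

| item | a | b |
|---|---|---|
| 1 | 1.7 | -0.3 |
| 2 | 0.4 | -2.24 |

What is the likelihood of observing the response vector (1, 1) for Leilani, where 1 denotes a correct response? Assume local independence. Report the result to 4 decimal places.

0.3192

P(θ) = 1 / (1 + exp(−a(θ − b)))
P_1 = 1/(1+e^{0.1190}) = 0.4703
P_2 = 1/(1+e^{-0.7480}) = 0.6787
L = P_1 × P_2 = 0.4703 × 0.6787 = 0.31920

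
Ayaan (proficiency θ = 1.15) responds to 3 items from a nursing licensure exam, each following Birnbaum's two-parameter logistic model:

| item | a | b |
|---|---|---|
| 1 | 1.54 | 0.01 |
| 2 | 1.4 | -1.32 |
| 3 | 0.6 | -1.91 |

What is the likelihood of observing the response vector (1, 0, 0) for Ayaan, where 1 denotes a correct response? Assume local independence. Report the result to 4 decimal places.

0.0036

P(θ) = 1 / (1 + exp(−a(θ − b)))
P_1 = 1/(1+e^{-1.7556}) = 0.8527
P_2 = 1/(1+e^{-3.4580}) = 0.9695
P_3 = 1/(1+e^{-1.8360}) = 0.8625
L = P_1 × (1−P_2) × (1−P_3) = 0.8527 × 0.0305 × 0.1375 = 0.00358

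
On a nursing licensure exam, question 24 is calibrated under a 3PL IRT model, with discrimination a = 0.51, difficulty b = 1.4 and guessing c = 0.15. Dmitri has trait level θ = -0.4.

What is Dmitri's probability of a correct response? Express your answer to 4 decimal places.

P(θ) = c + (1 − c) · 1 / (1 + exp(−a(θ − b)))
Exponent: 0.51 × (-0.4 − 1.4) = -0.9180
1/(1 + e^{0.9180}) = 0.2854
P = 0.15 + 0.85 × 0.2854 = 0.3926

0.3926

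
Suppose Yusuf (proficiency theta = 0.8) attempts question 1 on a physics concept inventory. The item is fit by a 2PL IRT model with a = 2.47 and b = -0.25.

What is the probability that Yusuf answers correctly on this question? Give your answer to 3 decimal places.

0.930

P(theta) = 1 / (1 + exp(−a(theta − b)))
Exponent: 2.47 × (0.8 − (-0.25)) = 2.5935
1/(1 + e^{-2.5935}) = 0.9304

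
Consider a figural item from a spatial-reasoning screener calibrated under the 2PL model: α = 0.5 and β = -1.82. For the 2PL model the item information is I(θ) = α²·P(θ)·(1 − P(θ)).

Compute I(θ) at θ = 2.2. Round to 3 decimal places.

0.026

P = 1/(1+e^{-2.0100}) = 0.8818
P(1−P) = 0.8818 × 0.1182 = 0.1042
I = α² × P(1−P) = 0.5² × 0.1042 = 0.02605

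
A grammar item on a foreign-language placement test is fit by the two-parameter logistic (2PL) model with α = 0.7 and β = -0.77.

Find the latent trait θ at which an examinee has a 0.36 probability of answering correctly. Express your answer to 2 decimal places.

P(θ) = 1 / (1 + exp(−α(θ − β)))
logit = ln(0.3600/0.6400) = -0.5754
θ = β + logit/(α) = -0.77 + (-0.5754)/0.7000 = -1.5919

-1.59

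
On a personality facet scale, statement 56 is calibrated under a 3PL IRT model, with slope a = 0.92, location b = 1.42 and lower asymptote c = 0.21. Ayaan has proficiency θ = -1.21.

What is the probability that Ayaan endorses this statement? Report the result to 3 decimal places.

P(θ) = c + (1 − c) · 1 / (1 + exp(−a(θ − b)))
Exponent: 0.92 × (-1.21 − 1.42) = -2.4196
1/(1 + e^{2.4196}) = 0.0817
P = 0.21 + 0.79 × 0.0817 = 0.2745

0.275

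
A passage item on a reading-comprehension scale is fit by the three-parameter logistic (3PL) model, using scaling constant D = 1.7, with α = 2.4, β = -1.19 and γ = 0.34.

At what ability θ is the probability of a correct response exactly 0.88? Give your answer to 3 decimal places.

P(θ) = γ + (1 − γ) · 1 / (1 + exp(−D·α(θ − β)))
Remove guessing floor: (0.88 − 0.34)/(1 − 0.34) = 0.8182
logit = ln(0.8182/0.1818) = 1.5041
θ = β + logit/(1.7·α) = -1.19 + 1.5041/4.0800 = -0.8214

-0.821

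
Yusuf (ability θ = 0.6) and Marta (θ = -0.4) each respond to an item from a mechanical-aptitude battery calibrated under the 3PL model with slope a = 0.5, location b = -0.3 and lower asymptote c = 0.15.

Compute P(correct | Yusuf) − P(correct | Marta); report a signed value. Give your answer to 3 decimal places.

P(θ) = c + (1 − c) · 1 / (1 + exp(−a(θ − b)))
P(Yusuf) = 0.6690  [exponent 0.4500]
P(Marta) = 0.5644  [exponent -0.0500]
Difference = 0.6690 − 0.5644 = 0.1047

0.105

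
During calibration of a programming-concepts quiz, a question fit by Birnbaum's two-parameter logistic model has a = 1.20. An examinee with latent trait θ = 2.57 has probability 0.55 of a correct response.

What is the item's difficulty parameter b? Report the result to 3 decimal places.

P(θ) = 1 / (1 + exp(−a(θ − b)))
logit(0.55) = ln(0.55/0.45) = 0.2007
b = θ − logit/(a) = 2.57 − 0.2007/1.2000 = 2.4028

2.403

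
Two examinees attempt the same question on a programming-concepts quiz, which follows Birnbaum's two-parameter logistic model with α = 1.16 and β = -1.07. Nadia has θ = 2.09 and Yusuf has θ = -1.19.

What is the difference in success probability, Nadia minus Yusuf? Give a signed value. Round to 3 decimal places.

0.510

P(θ) = 1 / (1 + exp(−α(θ − β)))
P(Nadia) = 0.9750  [exponent 3.6656]
P(Yusuf) = 0.4653  [exponent -0.1392]
Difference = 0.9750 − 0.4653 = 0.5098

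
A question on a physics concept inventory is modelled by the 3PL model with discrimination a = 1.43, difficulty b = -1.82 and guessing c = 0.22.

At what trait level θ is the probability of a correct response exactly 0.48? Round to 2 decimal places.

-2.30

P(θ) = c + (1 − c) · 1 / (1 + exp(−a(θ − b)))
Remove guessing floor: (0.48 − 0.22)/(1 − 0.22) = 0.3333
logit = ln(0.3333/0.6667) = -0.6931
θ = b + logit/(a) = -1.82 + (-0.6931)/1.4300 = -2.3047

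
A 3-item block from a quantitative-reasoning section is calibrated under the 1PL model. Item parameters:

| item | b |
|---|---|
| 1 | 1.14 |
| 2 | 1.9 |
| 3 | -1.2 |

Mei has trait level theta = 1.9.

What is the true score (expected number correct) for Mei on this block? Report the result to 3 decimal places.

P(theta) = 1 / (1 + exp(−(theta − b)))
P_1 = 1/(1+e^{-0.7600}) = 0.6814
P_2 = 1/(1+e^{0.0000}) = 0.5000
P_3 = 1/(1+e^{-3.1000}) = 0.9569
E[score] = 0.6814 + 0.5000 + 0.9569 = 2.1382

2.138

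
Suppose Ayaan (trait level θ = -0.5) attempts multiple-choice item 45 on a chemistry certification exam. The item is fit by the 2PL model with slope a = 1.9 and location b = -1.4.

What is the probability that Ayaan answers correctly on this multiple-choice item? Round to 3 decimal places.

0.847

P(θ) = 1 / (1 + exp(−a(θ − b)))
Exponent: 1.9 × (-0.5 − (-1.4)) = 1.7100
1/(1 + e^{-1.7100}) = 0.8468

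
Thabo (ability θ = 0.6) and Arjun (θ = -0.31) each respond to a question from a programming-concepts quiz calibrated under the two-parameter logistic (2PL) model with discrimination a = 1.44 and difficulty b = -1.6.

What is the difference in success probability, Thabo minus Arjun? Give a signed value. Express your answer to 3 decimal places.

0.095

P(θ) = 1 / (1 + exp(−a(θ − b)))
P(Thabo) = 0.9596  [exponent 3.1680]
P(Arjun) = 0.8650  [exponent 1.8576]
Difference = 0.9596 − 0.8650 = 0.0946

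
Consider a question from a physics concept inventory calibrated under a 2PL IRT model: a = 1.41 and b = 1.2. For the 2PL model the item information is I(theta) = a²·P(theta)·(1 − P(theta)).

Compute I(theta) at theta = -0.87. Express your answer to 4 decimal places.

P = 1/(1+e^{2.9187}) = 0.0512
P(1−P) = 0.0512 × 0.9488 = 0.0486
I = a² × P(1−P) = 1.41² × 0.0486 = 0.09664

0.0966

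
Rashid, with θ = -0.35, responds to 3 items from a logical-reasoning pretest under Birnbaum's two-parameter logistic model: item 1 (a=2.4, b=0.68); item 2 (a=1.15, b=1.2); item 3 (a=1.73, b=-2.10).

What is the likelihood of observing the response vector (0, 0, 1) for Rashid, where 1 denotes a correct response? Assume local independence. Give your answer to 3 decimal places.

P(θ) = 1 / (1 + exp(−a(θ − b)))
P_1 = 1/(1+e^{2.4720}) = 0.0778
P_2 = 1/(1+e^{1.7825}) = 0.1440
P_3 = 1/(1+e^{-3.0275}) = 0.9538
L = (1−P_1) × (1−P_2) × P_3 = 0.9222 × 0.8560 × 0.9538 = 0.75290

0.753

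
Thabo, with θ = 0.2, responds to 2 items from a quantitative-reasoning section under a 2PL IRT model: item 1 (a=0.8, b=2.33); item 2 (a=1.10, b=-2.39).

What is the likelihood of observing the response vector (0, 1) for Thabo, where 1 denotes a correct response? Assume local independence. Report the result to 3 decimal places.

0.800

P(θ) = 1 / (1 + exp(−a(θ − b)))
P_1 = 1/(1+e^{1.7040}) = 0.1539
P_2 = 1/(1+e^{-2.8490}) = 0.9453
L = (1−P_1) × P_2 = 0.8461 × 0.9453 = 0.79975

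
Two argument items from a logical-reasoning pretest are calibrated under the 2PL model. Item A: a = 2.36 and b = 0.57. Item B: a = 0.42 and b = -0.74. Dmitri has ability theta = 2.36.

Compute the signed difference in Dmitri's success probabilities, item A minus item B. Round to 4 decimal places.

0.1994

P(theta) = 1 / (1 + exp(−a(theta − b)))
P_A = 0.9856
P_B = 0.7862
P_A − P_B = 0.1994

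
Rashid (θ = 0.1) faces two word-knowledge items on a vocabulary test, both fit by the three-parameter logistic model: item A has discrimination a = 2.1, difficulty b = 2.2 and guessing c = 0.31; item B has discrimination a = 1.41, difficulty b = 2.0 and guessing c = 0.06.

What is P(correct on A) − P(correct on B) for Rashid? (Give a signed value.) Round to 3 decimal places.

0.198

P(θ) = c + (1 − c) · 1 / (1 + exp(−a(θ − b)))
P_A = 0.3183
P_B = 0.1204
P_A − P_B = 0.1979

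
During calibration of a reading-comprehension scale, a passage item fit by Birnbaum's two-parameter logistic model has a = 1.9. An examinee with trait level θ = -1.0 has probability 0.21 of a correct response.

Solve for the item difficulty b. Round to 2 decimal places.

P(θ) = 1 / (1 + exp(−a(θ − b)))
logit(0.21) = ln(0.21/0.79) = -1.3249
b = θ − logit/(a) = -1.0 − (-1.3249)/1.9000 = -0.3027

-0.30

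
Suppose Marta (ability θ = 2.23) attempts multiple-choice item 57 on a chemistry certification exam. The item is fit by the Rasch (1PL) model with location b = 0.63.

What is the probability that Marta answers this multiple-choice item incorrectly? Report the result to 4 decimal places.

P(θ) = 1 / (1 + exp(−(θ − b)))
Exponent: (2.23 − 0.63) = 1.6000
1/(1 + e^{-1.6000}) = 0.8320
P = 0.8320
P(incorrect) = 1 − 0.8320 = 0.1680

0.1680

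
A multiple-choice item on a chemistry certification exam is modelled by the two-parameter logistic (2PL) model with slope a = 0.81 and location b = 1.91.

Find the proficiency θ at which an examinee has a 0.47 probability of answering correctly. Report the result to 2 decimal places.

P(θ) = 1 / (1 + exp(−a(θ − b)))
logit = ln(0.4700/0.5300) = -0.1201
θ = b + logit/(a) = 1.91 + (-0.1201)/0.8100 = 1.7617

1.76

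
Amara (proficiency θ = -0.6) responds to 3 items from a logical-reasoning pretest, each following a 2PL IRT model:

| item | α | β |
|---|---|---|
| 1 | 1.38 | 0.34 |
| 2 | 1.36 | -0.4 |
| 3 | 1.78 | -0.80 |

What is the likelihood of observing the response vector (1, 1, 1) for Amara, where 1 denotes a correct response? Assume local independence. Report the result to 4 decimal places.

P(θ) = 1 / (1 + exp(−α(θ − β)))
P_1 = 1/(1+e^{1.2972}) = 0.2146
P_2 = 1/(1+e^{0.2720}) = 0.4324
P_3 = 1/(1+e^{-0.3560}) = 0.5881
L = P_1 × P_2 × P_3 = 0.2146 × 0.4324 × 0.5881 = 0.05458

0.0546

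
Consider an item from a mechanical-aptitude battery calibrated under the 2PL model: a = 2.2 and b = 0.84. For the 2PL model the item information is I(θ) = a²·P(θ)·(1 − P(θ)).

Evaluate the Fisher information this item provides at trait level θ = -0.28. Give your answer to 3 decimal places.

0.350

P = 1/(1+e^{2.4640}) = 0.0784
P(1−P) = 0.0784 × 0.9216 = 0.0723
I = a² × P(1−P) = 2.2² × 0.0723 = 0.34979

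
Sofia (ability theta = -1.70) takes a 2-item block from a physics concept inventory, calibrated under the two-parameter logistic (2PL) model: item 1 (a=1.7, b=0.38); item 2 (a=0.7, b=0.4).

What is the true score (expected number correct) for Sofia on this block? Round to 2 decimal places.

P(theta) = 1 / (1 + exp(−a(theta − b)))
P_1 = 1/(1+e^{3.5360}) = 0.0283
P_2 = 1/(1+e^{1.4700}) = 0.1869
E[score] = 0.0283 + 0.1869 = 0.2152

0.22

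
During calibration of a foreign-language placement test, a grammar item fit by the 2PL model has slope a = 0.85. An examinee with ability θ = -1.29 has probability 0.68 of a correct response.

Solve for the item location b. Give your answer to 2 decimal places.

P(θ) = 1 / (1 + exp(−a(θ − b)))
logit(0.68) = ln(0.68/0.32) = 0.7538
b = θ − logit/(a) = -1.29 − 0.7538/0.8500 = -2.1768

-2.18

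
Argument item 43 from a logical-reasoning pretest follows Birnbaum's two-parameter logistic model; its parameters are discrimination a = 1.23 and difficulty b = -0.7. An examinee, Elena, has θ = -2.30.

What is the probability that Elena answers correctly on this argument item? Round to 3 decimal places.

0.123

P(θ) = 1 / (1 + exp(−a(θ − b)))
Exponent: 1.23 × (-2.30 − (-0.7)) = -1.9680
1/(1 + e^{1.9680}) = 0.1226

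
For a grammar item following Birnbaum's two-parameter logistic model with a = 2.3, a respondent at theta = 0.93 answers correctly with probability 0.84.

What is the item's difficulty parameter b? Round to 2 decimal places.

0.21

P(theta) = 1 / (1 + exp(−a(theta − b)))
logit(0.84) = ln(0.84/0.16) = 1.6582
b = theta − logit/(a) = 0.93 − 1.6582/2.3000 = 0.2090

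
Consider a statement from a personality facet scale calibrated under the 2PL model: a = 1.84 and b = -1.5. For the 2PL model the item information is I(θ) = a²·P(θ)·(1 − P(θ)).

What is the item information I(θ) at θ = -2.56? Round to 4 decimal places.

0.3691

P = 1/(1+e^{1.9504}) = 0.1245
P(1−P) = 0.1245 × 0.8755 = 0.1090
I = a² × P(1−P) = 1.84² × 0.1090 = 0.36905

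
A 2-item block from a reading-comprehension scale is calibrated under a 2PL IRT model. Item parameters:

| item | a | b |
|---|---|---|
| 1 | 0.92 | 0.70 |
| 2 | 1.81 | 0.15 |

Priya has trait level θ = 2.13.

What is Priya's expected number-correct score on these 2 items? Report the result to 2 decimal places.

P(θ) = 1 / (1 + exp(−a(θ − b)))
P_1 = 1/(1+e^{-1.3156}) = 0.7884
P_2 = 1/(1+e^{-3.5838}) = 0.9730
E[score] = 0.7884 + 0.9730 = 1.7614

1.76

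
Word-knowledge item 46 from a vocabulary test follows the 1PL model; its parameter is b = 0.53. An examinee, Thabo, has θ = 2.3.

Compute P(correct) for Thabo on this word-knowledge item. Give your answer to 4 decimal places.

0.8545

P(θ) = 1 / (1 + exp(−(θ − b)))
Exponent: (2.3 − 0.53) = 1.7700
1/(1 + e^{-1.7700}) = 0.8545
P = 0.8545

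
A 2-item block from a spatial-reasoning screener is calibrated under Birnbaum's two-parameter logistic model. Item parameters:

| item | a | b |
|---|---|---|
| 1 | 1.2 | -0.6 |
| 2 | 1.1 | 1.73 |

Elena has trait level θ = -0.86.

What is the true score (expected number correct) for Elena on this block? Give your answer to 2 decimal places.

P(θ) = 1 / (1 + exp(−a(θ − b)))
P_1 = 1/(1+e^{0.3120}) = 0.4226
P_2 = 1/(1+e^{2.8490}) = 0.0547
E[score] = 0.4226 + 0.0547 = 0.4774

0.48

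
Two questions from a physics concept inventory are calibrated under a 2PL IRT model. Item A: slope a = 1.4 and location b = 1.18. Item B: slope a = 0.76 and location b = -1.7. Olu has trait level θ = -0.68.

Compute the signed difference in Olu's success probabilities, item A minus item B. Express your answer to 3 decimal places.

P(θ) = 1 / (1 + exp(−a(θ − b)))
P_A = 0.0689
P_B = 0.6846
P_A − P_B = -0.6158

-0.616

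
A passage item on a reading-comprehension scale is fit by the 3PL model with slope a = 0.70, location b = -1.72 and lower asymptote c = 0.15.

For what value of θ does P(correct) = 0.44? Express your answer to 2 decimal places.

P(θ) = c + (1 − c) · 1 / (1 + exp(−a(θ − b)))
Remove guessing floor: (0.44 − 0.15)/(1 − 0.15) = 0.3412
logit = ln(0.3412/0.6588) = -0.6581
θ = b + logit/(a) = -1.72 + (-0.6581)/0.7000 = -2.6601

-2.66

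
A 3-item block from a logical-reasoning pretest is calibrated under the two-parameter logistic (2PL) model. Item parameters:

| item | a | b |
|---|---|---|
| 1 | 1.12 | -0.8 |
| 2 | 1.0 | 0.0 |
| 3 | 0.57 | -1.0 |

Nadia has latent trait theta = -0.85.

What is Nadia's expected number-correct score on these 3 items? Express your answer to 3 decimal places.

P(theta) = 1 / (1 + exp(−a(theta − b)))
P_1 = 1/(1+e^{0.0560}) = 0.4860
P_2 = 1/(1+e^{0.8500}) = 0.2994
P_3 = 1/(1+e^{-0.0855}) = 0.5214
E[score] = 0.4860 + 0.2994 + 0.5214 = 1.3068

1.307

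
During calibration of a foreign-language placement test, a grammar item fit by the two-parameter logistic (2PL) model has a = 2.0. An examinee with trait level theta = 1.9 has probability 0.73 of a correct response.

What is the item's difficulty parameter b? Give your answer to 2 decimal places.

P(theta) = 1 / (1 + exp(−a(theta − b)))
logit(0.73) = ln(0.73/0.27) = 0.9946
b = theta − logit/(a) = 1.9 − 0.9946/2.0000 = 1.4027

1.40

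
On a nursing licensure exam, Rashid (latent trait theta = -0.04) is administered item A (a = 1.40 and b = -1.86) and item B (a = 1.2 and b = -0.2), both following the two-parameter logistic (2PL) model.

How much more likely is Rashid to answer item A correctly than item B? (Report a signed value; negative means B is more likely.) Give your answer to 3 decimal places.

P(theta) = 1 / (1 + exp(−a(theta − b)))
P_A = 0.9274
P_B = 0.5479
P_A − P_B = 0.3796

0.380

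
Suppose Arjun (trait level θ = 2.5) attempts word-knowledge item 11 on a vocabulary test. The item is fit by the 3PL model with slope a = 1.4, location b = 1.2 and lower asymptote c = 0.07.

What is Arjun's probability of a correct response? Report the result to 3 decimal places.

P(θ) = c + (1 − c) · 1 / (1 + exp(−a(θ − b)))
Exponent: 1.4 × (2.5 − 1.2) = 1.8200
1/(1 + e^{-1.8200}) = 0.8606
P = 0.07 + 0.93 × 0.8606 = 0.8703

0.870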